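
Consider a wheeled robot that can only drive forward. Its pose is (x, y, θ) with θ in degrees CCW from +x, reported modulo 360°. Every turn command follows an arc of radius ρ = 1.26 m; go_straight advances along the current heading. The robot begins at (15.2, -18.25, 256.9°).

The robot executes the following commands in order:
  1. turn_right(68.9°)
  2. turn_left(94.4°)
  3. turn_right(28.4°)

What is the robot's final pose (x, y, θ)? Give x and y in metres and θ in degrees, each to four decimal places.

set_pose: (x, y, θ) = (15.2000, -18.2500, 256.9000°), ρ = 1.26
turn_right(68.9°): centre at ρ to the right, rotate −68.9° → (14.1481, -19.2122, 188.0000°)
turn_left(94.4°): centre at ρ to the left, rotate +94.4° → (13.0929, -20.7305, 282.4000°)
turn_right(28.4°): centre at ρ to the right, rotate −28.4° → (13.0735, -21.3483, 254.0000°)

(13.0735, -21.3483, 254.0000°)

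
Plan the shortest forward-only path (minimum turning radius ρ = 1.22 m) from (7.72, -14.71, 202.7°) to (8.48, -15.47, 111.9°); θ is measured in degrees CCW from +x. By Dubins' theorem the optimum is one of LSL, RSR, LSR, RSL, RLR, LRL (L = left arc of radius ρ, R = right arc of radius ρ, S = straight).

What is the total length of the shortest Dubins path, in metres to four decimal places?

6.6629 m

Let ψ = atan2(Δy, Δx) = atan2(-0.76, 0.76) = -45.0000° be the start→goal bearing.
Normalize: d = |goal − start| / ρ = 1.074802/1.22 = 0.880985, α = (θ_start − ψ) mod 360° = 247.7000° = 4.323181 rad, β = (θ_goal − ψ) mod 360° = 156.9000° = 2.738422 rad.
Common terms: sin α = -0.925210, cos α = -0.379456, sin β = 0.392337, cos β = -0.919821, cos(α−β) = -0.013962, d² = 0.776135. Work in radians in the unit-radius frame; every candidate has L = ρ·(t + p + q).
LSL: p² = 2 + d² − 2cos(α−β) + 2d(sin α − sin β) = 0.482580; p = √p² = 0.694680; φ = atan2(cos β − cos α, d + sin α − sin β) = -2.250336 rad; t = (φ − α) mod 2π = 5.992854 rad, q = (β − φ) mod 2π = 4.988758 rad → L = 1.22·(5.992854 + 0.694680 + 4.988758) = 1.22·11.676292 = 14.245076 m
RSR: p² = 2 + d² − 2cos(α−β) + 2d(sin β − sin α) = 5.125539; p = √p² = 2.263965; φ = atan2(cos α − cos β, d − sin α + sin β) = 0.241007 rad; t = (α − φ) mod 2π = 4.082173 rad, q = (φ − β) mod 2π = 3.785771 rad → L = 1.22·(4.082173 + 2.263965 + 3.785771) = 1.22·10.131910 = 12.360930 m
LSR: p² = d² − 2 + 2cos(α−β) + 2d(sin α + sin β) = -2.190695 < 0 → infeasible
RSL: p² = d² − 2 + 2cos(α−β) − 2d(sin α + sin β) = -0.312883 < 0 → infeasible
RLR: c = (6 − d² + 2cos(α−β) + 2d(sin α − sin β))/8 = 0.359308; p = 2π − arccos c = 5.079915 rad; φ = atan2(cos α − cos β, d − sin α + sin β) = 0.241007 rad; t = (α − φ + p/2) mod 2π = 0.338945 rad, q = (α − β − t + p) mod 2π = 0.042543 rad → L = 1.22·(0.338945 + 5.079915 + 0.042543) = 1.22·5.461403 = 6.662912 m
LRL: c = (6 − d² + 2cos(α−β) − 2d(sin α − sin β))/8 = 0.939677; p = 2π − arccos c = 5.934075 rad; φ = atan2(cos β − cos α, d + sin α − sin β) = -2.250336 rad; t = (φ − α + p/2) mod 2π = 2.676706 rad, q = (β − α − t + p) mod 2π = 1.672610 rad → L = 1.22·(2.676706 + 5.934075 + 1.672610) = 1.22·10.283391 = 12.545737 m
Shortest: RLR with L = 6.662912 m ≈ 6.6629 m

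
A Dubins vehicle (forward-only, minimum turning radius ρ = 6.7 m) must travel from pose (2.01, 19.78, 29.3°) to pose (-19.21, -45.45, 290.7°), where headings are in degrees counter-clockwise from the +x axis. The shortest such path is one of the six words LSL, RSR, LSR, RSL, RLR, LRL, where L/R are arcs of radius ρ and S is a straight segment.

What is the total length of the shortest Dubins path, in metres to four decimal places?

Let ψ = atan2(Δy, Δx) = atan2(-65.23, -21.22) = -108.0202° be the start→goal bearing.
Normalize: d = |goal − start| / ρ = 68.594761/6.7 = 10.238024, α = (θ_start − ψ) mod 360° = 137.3202° = 2.396690 rad, β = (θ_goal − ψ) mod 360° = 38.7202° = 0.675796 rad.
Common terms: sin α = 0.677900, cos α = -0.735154, sin β = 0.625518, cos β = 0.780209, cos(α−β) = -0.149535, d² = 104.817137. Work in radians in the unit-radius frame; every candidate has L = ρ·(t + p + q).
LSL: p² = 2 + d² − 2cos(α−β) + 2d(sin α − sin β) = 108.188774; p = √p² = 10.401383; φ = atan2(cos β − cos α, d + sin α − sin β) = 0.146209 rad; t = (φ − α) mod 2π = 4.032704 rad, q = (β − φ) mod 2π = 0.529587 rad → L = 6.7·(4.032704 + 10.401383 + 0.529587) = 6.7·14.963674 = 100.256615 m
RSR: p² = 2 + d² − 2cos(α−β) + 2d(sin β − sin α) = 106.043642; p = √p² = 10.297749; φ = atan2(cos α − cos β, d − sin α + sin β) = -0.147691 rad; t = (α − φ) mod 2π = 2.544382 rad, q = (φ − β) mod 2π = 5.459698 rad → L = 6.7·(2.544382 + 10.297749 + 5.459698) = 6.7·18.301829 = 122.622256 m
LSR: p² = d² − 2 + 2cos(α−β) + 2d(sin α + sin β) = 129.206923; p = √p² = 11.366922; φ = atan2(−cos α − cos β, d + sin α + sin β) − atan2(−2, p) = 0.170263 rad; t = (φ − α) mod 2π = 4.056758 rad, q = (φ − β) mod 2π = 5.777652 rad → L = 6.7·(4.056758 + 11.366922 + 5.777652) = 6.7·21.201332 = 142.048925 m
RSL: p² = d² − 2 + 2cos(α−β) − 2d(sin α + sin β) = 75.829210; p = √p² = 8.707997; φ = atan2(cos α + cos β, d − sin α − sin β) − atan2(2, p) = -0.220716 rad; t = (α − φ) mod 2π = 2.617406 rad, q = (β − φ) mod 2π = 0.896512 rad → L = 6.7·(2.617406 + 8.707997 + 0.896512) = 6.7·12.221915 = 81.886831 m
RLR: c = (6 − d² + 2cos(α−β) + 2d(sin α − sin β))/8 = -12.255455, |c| > 1 → infeasible
LRL: c = (6 − d² + 2cos(α−β) − 2d(sin α − sin β))/8 = -12.523597, |c| > 1 → infeasible
Shortest: RSL with L = 81.886831 m ≈ 81.8868 m

81.8868 m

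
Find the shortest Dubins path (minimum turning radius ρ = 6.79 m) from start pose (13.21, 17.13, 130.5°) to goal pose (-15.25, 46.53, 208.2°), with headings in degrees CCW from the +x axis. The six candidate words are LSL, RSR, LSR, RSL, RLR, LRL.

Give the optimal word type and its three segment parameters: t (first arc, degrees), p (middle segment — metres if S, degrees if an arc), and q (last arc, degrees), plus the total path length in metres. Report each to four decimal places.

Let ψ = atan2(Δy, Δx) = atan2(29.40, -28.46) = 134.0692° be the start→goal bearing.
Normalize: d = |goal − start| / ρ = 40.918597/6.79 = 6.026303, α = (θ_start − ψ) mod 360° = 356.4308° = 6.220890 rad, β = (θ_goal − ψ) mod 360° = 74.1308° = 1.293826 rad.
Common terms: sin α = -0.062255, cos α = 0.998060, sin β = 0.961888, cos β = 0.273443, cos(α−β) = 0.213030, d² = 36.316328. Work in radians in the unit-radius frame; every candidate has L = ρ·(t + p + q).
LSL: p² = 2 + d² − 2cos(α−β) + 2d(sin α − sin β) = 25.546674; p = √p² = 5.054372; φ = atan2(cos β − cos α, d + sin α − sin β) = -0.143860 rad; t = (φ − α) mod 2π = 6.201620 rad, q = (β − φ) mod 2π = 1.437686 rad → L = 6.79·(6.201620 + 5.054372 + 1.437686) = 6.79·12.693678 = 86.190073 m
RSR: p² = 2 + d² − 2cos(α−β) + 2d(sin β − sin α) = 50.233860; p = √p² = 7.087585; φ = atan2(cos α − cos β, d − sin α + sin β) = 0.102416 rad; t = (α − φ) mod 2π = 6.118474 rad, q = (φ − β) mod 2π = 5.091776 rad → L = 6.79·(6.118474 + 7.087585 + 5.091776) = 6.79·18.297835 = 124.242297 m
LSR: p² = d² − 2 + 2cos(α−β) + 2d(sin α + sin β) = 45.585315; p = √p² = 6.751690; φ = atan2(−cos α − cos β, d + sin α + sin β) − atan2(−2, p) = 0.106423 rad; t = (φ − α) mod 2π = 0.168718 rad, q = (φ − β) mod 2π = 5.095783 rad → L = 6.79·(0.168718 + 6.751690 + 5.095783) = 6.79·12.016191 = 81.589938 m
RSL: p² = d² − 2 + 2cos(α−β) − 2d(sin α + sin β) = 23.899462; p = √p² = 4.888708; φ = atan2(cos α + cos β, d − sin α − sin β) − atan2(2, p) = -0.145220 rad; t = (α − φ) mod 2π = 0.082925 rad, q = (β − φ) mod 2π = 1.439046 rad → L = 6.79·(0.082925 + 4.888708 + 1.439046) = 6.79·6.410678 = 43.528503 m
RLR: c = (6 − d² + 2cos(α−β) + 2d(sin α − sin β))/8 = -5.279232, |c| > 1 → infeasible
LRL: c = (6 − d² + 2cos(α−β) − 2d(sin α − sin β))/8 = -2.193334, |c| > 1 → infeasible
Shortest: RSL with L = 43.528503 m ≈ 43.5285 m
Convert RSL to answer units (arcs ×180/π): t = 0.082925·180/π = 4.7512°, p = ρ·p = 6.79·4.888708 = 33.1943 m, q = 1.439046·180/π = 82.4512°, L = 43.5285 m.

RSL: t = 4.7512°, p = 33.1943 m, q = 82.4512°, L = 43.5285 m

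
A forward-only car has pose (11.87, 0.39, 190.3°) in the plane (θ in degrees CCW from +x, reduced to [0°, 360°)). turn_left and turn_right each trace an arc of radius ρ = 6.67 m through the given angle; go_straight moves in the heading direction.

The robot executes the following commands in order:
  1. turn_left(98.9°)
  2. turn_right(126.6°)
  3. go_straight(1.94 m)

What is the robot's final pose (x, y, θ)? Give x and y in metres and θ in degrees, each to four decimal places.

(-3.3812, -16.3442, 162.6000°)

set_pose: (x, y, θ) = (11.8700, 0.3900, 190.3000°), ρ = 6.67
turn_left(98.9°): centre at ρ to the left, rotate +98.9° → (6.7636, -8.3661, 289.2000°)
turn_right(126.6°): centre at ρ to the right, rotate −126.6° → (-1.5300, -16.9244, 162.6000°)
go_straight(1.94): x += 1.94·cos θ, y += 1.94·sin θ → (-3.3812, -16.3442, 162.6000°)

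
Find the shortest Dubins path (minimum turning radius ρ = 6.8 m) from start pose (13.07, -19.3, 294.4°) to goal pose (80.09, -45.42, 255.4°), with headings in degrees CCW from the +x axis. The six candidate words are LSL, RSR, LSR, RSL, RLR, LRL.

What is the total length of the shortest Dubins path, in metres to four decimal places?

76.0970 m

Let ψ = atan2(Δy, Δx) = atan2(-26.12, 67.02) = -21.2926° be the start→goal bearing.
Normalize: d = |goal − start| / ρ = 71.930069/6.8 = 10.577951, α = (θ_start − ψ) mod 360° = 315.6926° = 5.509875 rad, β = (θ_goal − ψ) mod 360° = 276.6926° = 4.829196 rad.
Common terms: sin α = -0.698508, cos α = 0.715602, sin β = -0.993186, cos β = 0.116542, cos(α−β) = 0.777146, d² = 111.893054. Work in radians in the unit-radius frame; every candidate has L = ρ·(t + p + q).
LSL: p² = 2 + d² − 2cos(α−β) + 2d(sin α − sin β) = 118.572935; p = √p² = 10.889120; φ = atan2(cos β − cos α, d + sin α − sin β) = -0.055042 rad; t = (φ − α) mod 2π = 0.718268 rad, q = (β − φ) mod 2π = 4.884239 rad → L = 6.8·(0.718268 + 10.889120 + 4.884239) = 6.8·16.491627 = 112.143063 m
RSR: p² = 2 + d² − 2cos(α−β) + 2d(sin β − sin α) = 106.104588; p = √p² = 10.300708; φ = atan2(cos α − cos β, d − sin α + sin β) = 0.058190 rad; t = (α − φ) mod 2π = 5.451685 rad, q = (φ − β) mod 2π = 1.512179 rad → L = 6.8·(5.451685 + 10.300708 + 1.512179) = 6.8·17.264572 = 117.399089 m
LSR: p² = d² − 2 + 2cos(α−β) + 2d(sin α + sin β) = 75.658036; p = √p² = 8.698163; φ = atan2(−cos α − cos β, d + sin α + sin β) − atan2(−2, p) = 0.132634 rad; t = (φ − α) mod 2π = 0.905944 rad, q = (φ − β) mod 2π = 1.586623 rad → L = 6.8·(0.905944 + 8.698163 + 1.586623) = 6.8·11.190730 = 76.096961 m
RSL: p² = d² − 2 + 2cos(α−β) − 2d(sin α + sin β) = 147.236655; p = √p² = 12.134111; φ = atan2(cos α + cos β, d − sin α − sin β) − atan2(2, p) = -0.095638 rad; t = (α − φ) mod 2π = 5.605513 rad, q = (β − φ) mod 2π = 4.924835 rad → L = 6.8·(5.605513 + 12.134111 + 4.924835) = 6.8·22.664459 = 154.118320 m
RLR: c = (6 − d² + 2cos(α−β) + 2d(sin α − sin β))/8 = -12.263074, |c| > 1 → infeasible
LRL: c = (6 − d² + 2cos(α−β) − 2d(sin α − sin β))/8 = -13.821617, |c| > 1 → infeasible
Shortest: LSR with L = 76.096961 m ≈ 76.0970 m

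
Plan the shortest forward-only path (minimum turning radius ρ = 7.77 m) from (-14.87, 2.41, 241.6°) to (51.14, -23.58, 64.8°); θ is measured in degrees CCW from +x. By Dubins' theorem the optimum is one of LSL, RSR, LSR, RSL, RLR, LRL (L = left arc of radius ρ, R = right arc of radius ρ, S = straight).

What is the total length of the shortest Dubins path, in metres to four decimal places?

Let ψ = atan2(Δy, Δx) = atan2(-25.99, 66.01) = -21.4910° be the start→goal bearing.
Normalize: d = |goal − start| / ρ = 70.942231/7.77 = 9.130274, α = (θ_start − ψ) mod 360° = 263.0910° = 4.591803 rad, β = (θ_goal − ψ) mod 360° = 86.2910° = 1.506061 rad.
Common terms: sin α = -0.992738, cos α = -0.120293, sin β = 0.997905, cos β = 0.064690, cos(α−β) = -0.998441, d² = 83.361909. Work in radians in the unit-radius frame; every candidate has L = ρ·(t + p + q).
LSL: p² = 2 + d² − 2cos(α−β) + 2d(sin α − sin β) = 51.008543; p = √p² = 7.142027; φ = atan2(cos β − cos α, d + sin α − sin β) = 0.025904 rad; t = (φ − α) mod 2π = 1.717285 rad, q = (β − φ) mod 2π = 1.480158 rad → L = 7.77·(1.717285 + 7.142027 + 1.480158) = 7.77·10.339470 = 80.337680 m
RSR: p² = 2 + d² − 2cos(α−β) + 2d(sin β − sin α) = 123.709038; p = √p² = 11.122456; φ = atan2(cos α − cos β, d − sin α + sin β) = -0.016632 rad; t = (α − φ) mod 2π = 4.608436 rad, q = (φ − β) mod 2π = 4.760492 rad → L = 7.77·(4.608436 + 11.122456 + 4.760492) = 7.77·20.491384 = 159.218053 m
LSR: p² = d² − 2 + 2cos(α−β) + 2d(sin α + sin β) = 79.459381; p = √p² = 8.913999; φ = atan2(−cos α − cos β, d + sin α + sin β) − atan2(−2, p) = 0.226798 rad; t = (φ − α) mod 2π = 1.918179 rad, q = (φ − β) mod 2π = 5.003922 rad → L = 7.77·(1.918179 + 8.913999 + 5.003922) = 7.77·15.836100 = 123.046498 m
RSL: p² = d² − 2 + 2cos(α−β) − 2d(sin α + sin β) = 79.270674; p = √p² = 8.903408; φ = atan2(cos α + cos β, d − sin α − sin β) − atan2(2, p) = -0.227059 rad; t = (α − φ) mod 2π = 4.818862 rad, q = (β − φ) mod 2π = 1.733120 rad → L = 7.77·(4.818862 + 8.903408 + 1.733120) = 7.77·15.455390 = 120.088381 m
RLR: c = (6 − d² + 2cos(α−β) + 2d(sin α − sin β))/8 = -14.463630, |c| > 1 → infeasible
LRL: c = (6 − d² + 2cos(α−β) − 2d(sin α − sin β))/8 = -5.376068, |c| > 1 → infeasible
Shortest: LSL with L = 80.337680 m ≈ 80.3377 m

80.3377 m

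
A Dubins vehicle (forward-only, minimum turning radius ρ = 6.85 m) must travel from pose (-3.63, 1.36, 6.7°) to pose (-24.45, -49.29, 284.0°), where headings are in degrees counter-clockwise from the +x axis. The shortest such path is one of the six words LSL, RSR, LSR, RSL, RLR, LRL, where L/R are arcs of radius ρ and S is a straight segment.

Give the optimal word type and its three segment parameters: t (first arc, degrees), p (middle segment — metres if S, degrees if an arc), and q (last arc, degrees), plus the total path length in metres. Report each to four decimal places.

Let ψ = atan2(Δy, Δx) = atan2(-50.65, -20.82) = -112.3454° be the start→goal bearing.
Normalize: d = |goal − start| / ρ = 54.762167/6.85 = 7.994477, α = (θ_start − ψ) mod 360° = 119.0454° = 2.077735 rad, β = (θ_goal − ψ) mod 360° = 36.3454° = 0.634347 rad.
Common terms: sin α = 0.874235, cos α = -0.485503, sin β = 0.592652, cos β = 0.805459, cos(α−β) = 0.127065, d² = 63.911661. Work in radians in the unit-radius frame; every candidate has L = ρ·(t + p + q).
LSL: p² = 2 + d² − 2cos(α−β) + 2d(sin α − sin β) = 70.159753; p = √p² = 8.376142; φ = atan2(cos β − cos α, d + sin α − sin β) = 0.154740 rad; t = (φ − α) mod 2π = 4.360191 rad, q = (β − φ) mod 2π = 0.479607 rad → L = 6.85·(4.360191 + 8.376142 + 0.479607) = 6.85·13.215940 = 90.529188 m
RSR: p² = 2 + d² − 2cos(α−β) + 2d(sin β − sin α) = 61.155310; p = √p² = 7.820186; φ = atan2(cos α − cos β, d − sin α + sin β) = -0.165840 rad; t = (α − φ) mod 2π = 2.243574 rad, q = (φ − β) mod 2π = 5.482998 rad → L = 6.85·(2.243574 + 7.820186 + 5.482998) = 6.85·15.546759 = 106.495297 m
LSR: p² = d² − 2 + 2cos(α−β) + 2d(sin α + sin β) = 85.619778; p = √p² = 9.253096; φ = atan2(−cos α − cos β, d + sin α + sin β) − atan2(−2, p) = 0.179065 rad; t = (φ − α) mod 2π = 4.384516 rad, q = (φ − β) mod 2π = 5.827903 rad → L = 6.85·(4.384516 + 9.253096 + 5.827903) = 6.85·19.465514 = 133.338774 m
RSL: p² = d² − 2 + 2cos(α−β) − 2d(sin α + sin β) = 38.711802; p = √p² = 6.221881; φ = atan2(cos α + cos β, d − sin α − sin β) − atan2(2, p) = -0.262038 rad; t = (α − φ) mod 2π = 2.339772 rad, q = (β − φ) mod 2π = 0.896385 rad → L = 6.85·(2.339772 + 6.221881 + 0.896385) = 6.85·9.458038 = 64.787558 m
RLR: c = (6 − d² + 2cos(α−β) + 2d(sin α − sin β))/8 = -6.644414, |c| > 1 → infeasible
LRL: c = (6 − d² + 2cos(α−β) − 2d(sin α − sin β))/8 = -7.769969, |c| > 1 → infeasible
Shortest: RSL with L = 64.787558 m ≈ 64.7876 m
Convert RSL to answer units (arcs ×180/π): t = 2.339772·180/π = 134.0591°, p = ρ·p = 6.85·6.221881 = 42.6199 m, q = 0.896385·180/π = 51.3591°, L = 64.7876 m.

RSL: t = 134.0591°, p = 42.6199 m, q = 51.3591°, L = 64.7876 m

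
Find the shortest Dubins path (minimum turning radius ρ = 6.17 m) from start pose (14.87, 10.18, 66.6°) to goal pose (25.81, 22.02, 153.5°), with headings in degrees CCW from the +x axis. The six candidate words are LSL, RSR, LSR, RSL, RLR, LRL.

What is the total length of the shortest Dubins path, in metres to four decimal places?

Let ψ = atan2(Δy, Δx) = atan2(11.84, 10.94) = 47.2625° be the start→goal bearing.
Normalize: d = |goal − start| / ρ = 16.120459/6.17 = 2.612716, α = (θ_start − ψ) mod 360° = 19.3375° = 0.337503 rad, β = (θ_goal − ψ) mod 360° = 106.2375° = 1.854194 rad.
Common terms: sin α = 0.331132, cos α = 0.943584, sin β = 0.960111, cos β = -0.279620, cos(α−β) = 0.054079, d² = 6.826286. Work in radians in the unit-radius frame; every candidate has L = ρ·(t + p + q).
LSL: p² = 2 + d² − 2cos(α−β) + 2d(sin α − sin β) = 5.431444; p = √p² = 2.330546; φ = atan2(cos β − cos α, d + sin α − sin β) = -0.552548 rad; t = (φ − α) mod 2π = 5.393134 rad, q = (β − φ) mod 2π = 2.406742 rad → L = 6.17·(5.393134 + 2.330546 + 2.406742) = 6.17·10.130422 = 62.504705 m
RSR: p² = 2 + d² − 2cos(α−β) + 2d(sin β − sin α) = 12.004813; p = √p² = 3.464796; φ = atan2(cos α − cos β, d − sin α + sin β) = 0.360816 rad; t = (α − φ) mod 2π = 6.259873 rad, q = (φ − β) mod 2π = 4.789807 rad → L = 6.17·(6.259873 + 3.464796 + 4.789807) = 6.17·14.514476 = 89.554315 m
LSR: p² = d² − 2 + 2cos(α−β) + 2d(sin α + sin β) = 11.681747; p = √p² = 3.417857; φ = atan2(−cos α − cos β, d + sin α + sin β) − atan2(−2, p) = 0.360975 rad; t = (φ − α) mod 2π = 0.023472 rad, q = (φ − β) mod 2π = 4.789966 rad → L = 6.17·(0.023472 + 3.417857 + 4.789966) = 6.17·8.231295 = 50.787088 m
RSL: p² = d² − 2 + 2cos(α−β) − 2d(sin α + sin β) = -1.812860 < 0 → infeasible
RLR: c = (6 − d² + 2cos(α−β) + 2d(sin α − sin β))/8 = -0.500602; p = 2π − arccos c = 4.188095 rad; φ = atan2(cos α − cos β, d − sin α + sin β) = 0.360816 rad; t = (α − φ + p/2) mod 2π = 2.070735 rad, q = (α − β − t + p) mod 2π = 0.600669 rad → L = 6.17·(2.070735 + 4.188095 + 0.600669) = 6.17·6.859500 = 42.323112 m
LRL: c = (6 − d² + 2cos(α−β) − 2d(sin α − sin β))/8 = 0.321070; p = 2π − arccos c = 5.039248 rad; φ = atan2(cos β − cos α, d + sin α − sin β) = -0.552548 rad; t = (φ − α + p/2) mod 2π = 1.629573 rad, q = (β − α − t + p) mod 2π = 4.926366 rad → L = 6.17·(1.629573 + 5.039248 + 4.926366) = 6.17·11.595186 = 71.542299 m
Shortest: RLR with L = 42.323112 m ≈ 42.3231 m

42.3231 m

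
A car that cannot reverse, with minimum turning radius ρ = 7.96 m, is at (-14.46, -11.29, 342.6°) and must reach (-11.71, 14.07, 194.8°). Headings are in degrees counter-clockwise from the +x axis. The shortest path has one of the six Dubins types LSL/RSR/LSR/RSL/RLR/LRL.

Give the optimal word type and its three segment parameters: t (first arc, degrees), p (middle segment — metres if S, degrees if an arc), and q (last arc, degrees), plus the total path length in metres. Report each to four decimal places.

LSL: t = 93.9765°, p = 10.3511 m, q = 118.2235°, L = 39.8317 m

Let ψ = atan2(Δy, Δx) = atan2(25.36, 2.75) = 83.8111° be the start→goal bearing.
Normalize: d = |goal − start| / ρ = 25.508667/7.96 = 3.204606, α = (θ_start − ψ) mod 360° = 258.7889° = 4.516718 rad, β = (θ_goal − ψ) mod 360° = 110.9889° = 1.937121 rad.
Common terms: sin α = -0.980917, cos α = -0.194425, sin β = 0.933650, cos β = -0.358187, cos(α−β) = -0.846193, d² = 10.269502. Work in radians in the unit-radius frame; every candidate has L = ρ·(t + p + q).
LSL: p² = 2 + d² − 2cos(α−β) + 2d(sin α − sin β) = 1.691019; p = √p² = 1.300392; φ = atan2(cos β − cos α, d + sin α − sin β) = -0.126268 rad; t = (φ − α) mod 2π = 1.640199 rad, q = (β − φ) mod 2π = 2.063390 rad → L = 7.96·(1.640199 + 1.300392 + 2.063390) = 7.96·5.003980 = 39.831684 m
RSR: p² = 2 + d² − 2cos(α−β) + 2d(sin β − sin α) = 26.232759; p = √p² = 5.121793; φ = atan2(cos α − cos β, d − sin α + sin β) = 0.031979 rad; t = (α − φ) mod 2π = 4.484739 rad, q = (φ − β) mod 2π = 4.378043 rad → L = 7.96·(4.484739 + 5.121793 + 4.378043) = 7.96·13.984574 = 111.317213 m
LSR: p² = d² − 2 + 2cos(α−β) + 2d(sin α + sin β) = 6.274168; p = √p² = 2.504829; φ = atan2(−cos α − cos β, d + sin α + sin β) − atan2(−2, p) = 0.847069 rad; t = (φ − α) mod 2π = 2.613536 rad, q = (φ − β) mod 2π = 5.193133 rad → L = 7.96·(2.613536 + 2.504829 + 5.193133) = 7.96·10.311498 = 82.079527 m
RSL: p² = d² − 2 + 2cos(α−β) − 2d(sin α + sin β) = 6.880064; p = √p² = 2.622988; φ = atan2(cos α + cos β, d − sin α − sin β) − atan2(2, p) = -0.819775 rad; t = (α − φ) mod 2π = 5.336493 rad, q = (β − φ) mod 2π = 2.756896 rad → L = 7.96·(5.336493 + 2.622988 + 2.756896) = 7.96·10.716377 = 85.302358 m
RLR: c = (6 − d² + 2cos(α−β) + 2d(sin α − sin β))/8 = -2.279095, |c| > 1 → infeasible
LRL: c = (6 − d² + 2cos(α−β) − 2d(sin α − sin β))/8 = 0.788623; p = 2π − arccos c = 5.620955 rad; φ = atan2(cos β − cos α, d + sin α − sin β) = -0.126268 rad; t = (φ − α + p/2) mod 2π = 4.450676 rad, q = (β − α − t + p) mod 2π = 4.873867 rad → L = 7.96·(4.450676 + 5.620955 + 4.873867) = 7.96·14.945498 = 118.966165 m
Shortest: LSL with L = 39.831684 m ≈ 39.8317 m
Convert LSL to answer units (arcs ×180/π): t = 1.640199·180/π = 93.9765°, p = ρ·p = 7.96·1.300392 = 10.3511 m, q = 2.063390·180/π = 118.2235°, L = 39.8317 m.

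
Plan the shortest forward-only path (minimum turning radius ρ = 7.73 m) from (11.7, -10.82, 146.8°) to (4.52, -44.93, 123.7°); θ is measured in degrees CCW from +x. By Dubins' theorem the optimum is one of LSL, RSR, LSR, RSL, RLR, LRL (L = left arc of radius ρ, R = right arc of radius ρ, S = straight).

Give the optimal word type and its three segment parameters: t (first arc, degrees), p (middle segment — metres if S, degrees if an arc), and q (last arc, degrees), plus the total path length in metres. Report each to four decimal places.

Let ψ = atan2(Δy, Δx) = atan2(-34.11, -7.18) = -101.8870° be the start→goal bearing.
Normalize: d = |goal − start| / ρ = 34.857488/7.73 = 4.509378, α = (θ_start − ψ) mod 360° = 248.6870° = 4.340406 rad, β = (θ_goal − ψ) mod 360° = 225.5870° = 3.937235 rad.
Common terms: sin α = -0.931609, cos α = -0.363463, sin β = -0.714313, cos β = -0.699826, cos(α−β) = 0.919821, d² = 20.334486. Work in radians in the unit-radius frame; every candidate has L = ρ·(t + p + q).
LSL: p² = 2 + d² − 2cos(α−β) + 2d(sin α − sin β) = 18.535112; p = √p² = 4.305242; φ = atan2(cos β − cos α, d + sin α − sin β) = -0.078208 rad; t = (φ − α) mod 2π = 1.864571 rad, q = (β − φ) mod 2π = 4.015444 rad → L = 7.73·(1.864571 + 4.305242 + 4.015444) = 7.73·10.185257 = 78.732034 m
RSR: p² = 2 + d² − 2cos(α−β) + 2d(sin β − sin α) = 22.454574; p = √p² = 4.738626; φ = atan2(cos α − cos β, d − sin α + sin β) = 0.071043 rad; t = (α − φ) mod 2π = 4.269363 rad, q = (φ − β) mod 2π = 2.416993 rad → L = 7.73·(4.269363 + 4.738626 + 2.416993) = 7.73·11.424982 = 88.315112 m
LSR: p² = d² − 2 + 2cos(α−β) + 2d(sin α + sin β) = 5.329961; p = √p² = 2.308671; φ = atan2(−cos α − cos β, d + sin α + sin β) − atan2(−2, p) = 1.069431 rad; t = (φ − α) mod 2π = 3.012210 rad, q = (φ − β) mod 2π = 3.415381 rad → L = 7.73·(3.012210 + 2.308671 + 3.415381) = 7.73·8.736261 = 67.531301 m
RSL: p² = d² − 2 + 2cos(α−β) − 2d(sin α + sin β) = 35.018297; p = √p² = 5.917626; φ = atan2(cos α + cos β, d − sin α − sin β) − atan2(2, p) = -0.496976 rad; t = (α − φ) mod 2π = 4.837383 rad, q = (β − φ) mod 2π = 4.434212 rad → L = 7.73·(4.837383 + 5.917626 + 4.434212) = 7.73·15.189220 = 117.412672 m
RLR: c = (6 − d² + 2cos(α−β) + 2d(sin α − sin β))/8 = -1.806822, |c| > 1 → infeasible
LRL: c = (6 − d² + 2cos(α−β) − 2d(sin α − sin β))/8 = -1.316889, |c| > 1 → infeasible
Shortest: LSR with L = 67.531301 m ≈ 67.5313 m
Convert LSR to answer units (arcs ×180/π): t = 3.012210·180/π = 172.5869°, p = ρ·p = 7.73·2.308671 = 17.8460 m, q = 3.415381·180/π = 195.6869°, L = 67.5313 m.

LSR: t = 172.5869°, p = 17.8460 m, q = 195.6869°, L = 67.5313 m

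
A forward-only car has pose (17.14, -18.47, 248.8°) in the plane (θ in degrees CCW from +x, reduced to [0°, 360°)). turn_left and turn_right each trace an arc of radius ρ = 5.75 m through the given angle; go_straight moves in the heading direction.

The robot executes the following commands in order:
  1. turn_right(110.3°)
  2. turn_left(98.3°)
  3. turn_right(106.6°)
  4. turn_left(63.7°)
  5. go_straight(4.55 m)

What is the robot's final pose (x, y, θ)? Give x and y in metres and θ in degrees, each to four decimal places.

set_pose: (x, y, θ) = (17.1400, -18.4700, 248.8000°), ρ = 5.75
turn_right(110.3°): centre at ρ to the right, rotate −110.3° → (7.9691, -20.6972, 138.5000°)
turn_left(98.3°): centre at ρ to the left, rotate +98.3° → (-0.6524, -21.8552, 236.8000°)
turn_right(106.6°): centre at ρ to the right, rotate −106.6° → (-9.8556, -22.4181, 130.2000°)
turn_left(63.7°): centre at ρ to the left, rotate +63.7° → (-15.6287, -20.5478, 193.9000°)
go_straight(4.55): x += 4.55·cos θ, y += 4.55·sin θ → (-20.0455, -21.6409, 193.9000°)

(-20.0455, -21.6409, 193.9000°)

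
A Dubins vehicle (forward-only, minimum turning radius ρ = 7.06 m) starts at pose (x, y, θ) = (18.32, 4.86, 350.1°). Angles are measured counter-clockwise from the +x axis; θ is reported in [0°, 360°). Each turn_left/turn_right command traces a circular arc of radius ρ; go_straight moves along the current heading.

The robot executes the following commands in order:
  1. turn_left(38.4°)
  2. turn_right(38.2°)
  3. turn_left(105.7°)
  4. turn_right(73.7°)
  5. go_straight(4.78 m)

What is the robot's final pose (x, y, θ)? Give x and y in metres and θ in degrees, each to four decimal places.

(44.4366, 23.1458, 22.3000°)

set_pose: (x, y, θ) = (18.3200, 4.8600, 350.1000°), ρ = 7.06
turn_left(38.4°): centre at ρ to the left, rotate +38.4° → (22.9026, 5.6104, 388.5000° ≡ 28.5000°)
turn_right(38.2°): centre at ρ to the right, rotate −38.2° → (27.4608, 6.3650, -9.7000° ≡ 350.3000°)
turn_left(105.7°): centre at ρ to the left, rotate +105.7° → (35.6717, 14.0621, 456.0000° ≡ 96.0000°)
turn_right(73.7°): centre at ρ to the right, rotate −73.7° → (40.0141, 21.3320, 22.3000°)
go_straight(4.78): x += 4.78·cos θ, y += 4.78·sin θ → (44.4366, 23.1458, 22.3000°)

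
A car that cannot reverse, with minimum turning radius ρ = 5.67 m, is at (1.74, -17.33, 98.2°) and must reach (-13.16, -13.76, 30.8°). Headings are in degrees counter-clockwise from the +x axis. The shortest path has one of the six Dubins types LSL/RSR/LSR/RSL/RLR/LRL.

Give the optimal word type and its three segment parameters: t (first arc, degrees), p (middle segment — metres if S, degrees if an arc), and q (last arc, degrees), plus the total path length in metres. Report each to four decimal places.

LSL: t = 44.6139°, p = 15.3026 m, q = 247.9861°, L = 44.2584 m

Let ψ = atan2(Δy, Δx) = atan2(3.57, -14.90) = 166.5261° be the start→goal bearing.
Normalize: d = |goal − start| / ρ = 15.321713/5.67 = 2.702242, α = (θ_start − ψ) mod 360° = 291.6739° = 5.090670 rad, β = (θ_goal − ψ) mod 360° = 224.2739° = 3.914318 rad.
Common terms: sin α = -0.929301, cos α = 0.369324, sin β = -0.698089, cos β = -0.716011, cos(α−β) = 0.384295, d² = 7.302113. Work in radians in the unit-radius frame; every candidate has L = ρ·(t + p + q).
LSL: p² = 2 + d² − 2cos(α−β) + 2d(sin α − sin β) = 7.283944; p = √p² = 2.698878; φ = atan2(cos β − cos α, d + sin α − sin β) = -0.413856 rad; t = (φ − α) mod 2π = 0.778659 rad, q = (β − φ) mod 2π = 4.328174 rad → L = 5.67·(0.778659 + 2.698878 + 4.328174) = 5.67·7.805712 = 44.258385 m
RSR: p² = 2 + d² − 2cos(α−β) + 2d(sin β − sin α) = 9.783101; p = √p² = 3.127795; φ = atan2(cos α − cos β, d − sin α + sin β) = 0.354367 rad; t = (α − φ) mod 2π = 4.736303 rad, q = (φ − β) mod 2π = 2.723234 rad → L = 5.67·(4.736303 + 3.127795 + 2.723234) = 5.67·10.587332 = 60.030173 m
LSR: p² = d² − 2 + 2cos(α−β) + 2d(sin α + sin β) = -2.724501 < 0 → infeasible
RSL: p² = d² − 2 + 2cos(α−β) − 2d(sin α + sin β) = 14.865909; p = √p² = 3.855633; φ = atan2(cos α + cos β, d − sin α − sin β) − atan2(2, p) = -0.558415 rad; t = (α − φ) mod 2π = 5.649085 rad, q = (β − φ) mod 2π = 4.472733 rad → L = 5.67·(5.649085 + 3.855633 + 4.472733) = 5.67·13.977452 = 79.252151 m
RLR: c = (6 − d² + 2cos(α−β) + 2d(sin α − sin β))/8 = -0.222888; p = 2π − arccos c = 4.487613 rad; φ = atan2(cos α − cos β, d − sin α + sin β) = 0.354367 rad; t = (α − φ + p/2) mod 2π = 0.696925 rad, q = (α − β − t + p) mod 2π = 4.967041 rad → L = 5.67·(0.696925 + 4.487613 + 4.967041) = 5.67·10.151579 = 57.559451 m
LRL: c = (6 − d² + 2cos(α−β) − 2d(sin α − sin β))/8 = 0.089507; p = 2π − arccos c = 4.802016 rad; φ = atan2(cos β − cos α, d + sin α − sin β) = -0.413856 rad; t = (φ − α + p/2) mod 2π = 3.179667 rad, q = (β − α − t + p) mod 2π = 0.445997 rad → L = 5.67·(3.179667 + 4.802016 + 0.445997) = 5.67·8.427680 = 47.784945 m
Shortest: LSL with L = 44.258385 m ≈ 44.2584 m
Convert LSL to answer units (arcs ×180/π): t = 0.778659·180/π = 44.6139°, p = ρ·p = 5.67·2.698878 = 15.3026 m, q = 4.328174·180/π = 247.9861°, L = 44.2584 m.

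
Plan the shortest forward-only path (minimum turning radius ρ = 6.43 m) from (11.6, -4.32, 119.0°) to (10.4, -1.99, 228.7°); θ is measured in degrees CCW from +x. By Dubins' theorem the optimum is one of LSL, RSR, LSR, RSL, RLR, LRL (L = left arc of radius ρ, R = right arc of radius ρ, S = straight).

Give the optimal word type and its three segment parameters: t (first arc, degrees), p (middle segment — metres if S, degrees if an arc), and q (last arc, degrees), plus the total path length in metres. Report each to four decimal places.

Let ψ = atan2(Δy, Δx) = atan2(2.33, -1.20) = 117.2494° be the start→goal bearing.
Normalize: d = |goal − start| / ρ = 2.620859/6.43 = 0.407599, α = (θ_start − ψ) mod 360° = 1.7506° = 0.030553 rad, β = (θ_goal − ψ) mod 360° = 111.4506° = 1.945179 rad.
Common terms: sin α = 0.030548, cos α = 0.999533, sin β = 0.930733, cos β = -0.365698, cos(α−β) = -0.337095, d² = 0.166137. Work in radians in the unit-radius frame; every candidate has L = ρ·(t + p + q).
LSL: p² = 2 + d² − 2cos(α−β) + 2d(sin α − sin β) = 2.106499; p = √p² = 1.451378; φ = atan2(cos β − cos α, d + sin α − sin β) = -1.917067 rad; t = (φ − α) mod 2π = 4.335565 rad, q = (β − φ) mod 2π = 3.862246 rad → L = 6.43·(4.335565 + 1.451378 + 3.862246) = 6.43·9.649190 = 62.044290 m
RSR: p² = 2 + d² − 2cos(α−β) + 2d(sin β − sin α) = 3.574155; p = √p² = 1.890544; φ = atan2(cos α − cos β, d − sin α + sin β) = 0.806887 rad; t = (α − φ) mod 2π = 5.506852 rad, q = (φ − β) mod 2π = 5.144893 rad → L = 6.43·(5.506852 + 1.890544 + 5.144893) = 6.43·12.542288 = 80.646913 m
LSR: p² = d² − 2 + 2cos(α−β) + 2d(sin α + sin β) = -1.724420 < 0 → infeasible
RSL: p² = d² − 2 + 2cos(α−β) − 2d(sin α + sin β) = -3.291688 < 0 → infeasible
RLR: c = (6 − d² + 2cos(α−β) + 2d(sin α − sin β))/8 = 0.553231; p = 2π − arccos c = 5.298626 rad; φ = atan2(cos α − cos β, d − sin α + sin β) = 0.806887 rad; t = (α − φ + p/2) mod 2π = 1.872980 rad, q = (α − β − t + p) mod 2π = 1.511021 rad → L = 6.43·(1.872980 + 5.298626 + 1.511021) = 6.43·8.682627 = 55.829289 m
LRL: c = (6 − d² + 2cos(α−β) − 2d(sin α − sin β))/8 = 0.736688; p = 2π − arccos c = 5.540548 rad; φ = atan2(cos β − cos α, d + sin α − sin β) = -1.917067 rad; t = (φ − α + p/2) mod 2π = 0.822654 rad, q = (β − α − t + p) mod 2π = 0.349335 rad → L = 6.43·(0.822654 + 5.540548 + 0.349335) = 6.43·6.712537 = 43.161612 m
Shortest: LRL with L = 43.161612 m ≈ 43.1616 m
Convert LRL to answer units (arcs ×180/π): t = 0.822654·180/π = 47.1346°, p = 5.540548·180/π = 317.4500°, q = 0.349335·180/π = 20.0154°, L = 43.1616 m.

LRL: t = 47.1346°, p = 317.4500°, q = 20.0154°, L = 43.1616 m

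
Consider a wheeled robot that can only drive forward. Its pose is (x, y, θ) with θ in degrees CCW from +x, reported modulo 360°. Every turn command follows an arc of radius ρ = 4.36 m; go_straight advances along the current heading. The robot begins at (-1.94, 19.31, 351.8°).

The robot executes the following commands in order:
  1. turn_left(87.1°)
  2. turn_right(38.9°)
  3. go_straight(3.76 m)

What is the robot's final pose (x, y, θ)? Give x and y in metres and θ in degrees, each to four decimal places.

set_pose: (x, y, θ) = (-1.9400, 19.3100, 351.8000°), ρ = 4.36
turn_left(87.1°): centre at ρ to the left, rotate +87.1° → (2.9603, 22.7860, 438.9000° ≡ 78.9000°)
turn_right(38.9°): centre at ρ to the right, rotate −38.9° → (4.4362, 25.2866, 40.0000°)
go_straight(3.76): x += 3.76·cos θ, y += 3.76·sin θ → (7.3165, 27.7035, 40.0000°)

(7.3165, 27.7035, 40.0000°)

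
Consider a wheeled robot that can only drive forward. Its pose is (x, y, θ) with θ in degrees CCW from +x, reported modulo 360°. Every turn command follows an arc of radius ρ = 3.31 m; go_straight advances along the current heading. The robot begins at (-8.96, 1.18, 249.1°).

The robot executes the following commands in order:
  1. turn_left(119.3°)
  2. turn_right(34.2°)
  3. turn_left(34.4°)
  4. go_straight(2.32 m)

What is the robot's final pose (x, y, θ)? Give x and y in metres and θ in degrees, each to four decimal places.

set_pose: (x, y, θ) = (-8.9600, 1.1800, 249.1000°), ρ = 3.31
turn_left(119.3°): centre at ρ to the left, rotate +119.3° → (-5.3842, -3.2753, 368.4000° ≡ 8.4000°)
turn_right(34.2°): centre at ρ to the right, rotate −34.2° → (-3.4601, -3.5697, -25.8000° ≡ 334.2000°)
turn_left(34.4°): centre at ρ to the left, rotate +34.4° → (-1.5245, -3.8625, 368.6000° ≡ 8.6000°)
go_straight(2.32): x += 2.32·cos θ, y += 2.32·sin θ → (0.7694, -3.5155, 8.6000°)

(0.7694, -3.5155, 8.6000°)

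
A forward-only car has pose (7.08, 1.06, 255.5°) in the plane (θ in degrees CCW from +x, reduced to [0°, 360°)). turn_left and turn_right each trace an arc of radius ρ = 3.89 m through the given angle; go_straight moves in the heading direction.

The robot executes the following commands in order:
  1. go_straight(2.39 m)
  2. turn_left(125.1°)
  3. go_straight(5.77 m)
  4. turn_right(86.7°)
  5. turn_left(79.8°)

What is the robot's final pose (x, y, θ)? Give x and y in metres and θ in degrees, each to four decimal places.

set_pose: (x, y, θ) = (7.0800, 1.0600, 255.5000°), ρ = 3.89
go_straight(2.39): x += 2.39·cos θ, y += 2.39·sin θ → (6.4816, -1.2539, 255.5000°)
turn_left(125.1°): centre at ρ to the left, rotate +125.1° → (11.6164, -5.8691, 380.6000° ≡ 20.6000°)
go_straight(5.77): x += 5.77·cos θ, y += 5.77·sin θ → (17.0174, -3.8390, 20.6000°)
turn_right(86.7°): centre at ρ to the right, rotate −86.7° → (21.9425, -5.9043, -66.1000° ≡ 293.9000°)
turn_left(79.8°): centre at ρ to the left, rotate +79.8° → (26.4203, -8.1076, 373.7000° ≡ 13.7000°)

(26.4203, -8.1076, 13.7000°)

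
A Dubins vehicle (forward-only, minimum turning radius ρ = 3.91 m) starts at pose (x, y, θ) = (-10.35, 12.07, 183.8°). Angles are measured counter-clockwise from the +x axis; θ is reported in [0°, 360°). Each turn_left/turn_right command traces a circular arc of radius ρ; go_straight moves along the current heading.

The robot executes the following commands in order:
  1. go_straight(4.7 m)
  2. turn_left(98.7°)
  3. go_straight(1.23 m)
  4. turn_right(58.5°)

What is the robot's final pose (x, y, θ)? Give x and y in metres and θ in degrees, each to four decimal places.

set_pose: (x, y, θ) = (-10.3500, 12.0700, 183.8000°), ρ = 3.91
go_straight(4.7): x += 4.7·cos θ, y += 4.7·sin θ → (-15.0397, 11.7585, 183.8000°)
turn_left(98.7°): centre at ρ to the left, rotate +98.7° → (-18.5979, 7.0108, 282.5000°)
go_straight(1.23): x += 1.23·cos θ, y += 1.23·sin θ → (-18.3316, 5.8100, 282.5000°)
turn_right(58.5°): centre at ρ to the right, rotate −58.5° → (-19.4328, 2.1511, 224.0000°)

(-19.4328, 2.1511, 224.0000°)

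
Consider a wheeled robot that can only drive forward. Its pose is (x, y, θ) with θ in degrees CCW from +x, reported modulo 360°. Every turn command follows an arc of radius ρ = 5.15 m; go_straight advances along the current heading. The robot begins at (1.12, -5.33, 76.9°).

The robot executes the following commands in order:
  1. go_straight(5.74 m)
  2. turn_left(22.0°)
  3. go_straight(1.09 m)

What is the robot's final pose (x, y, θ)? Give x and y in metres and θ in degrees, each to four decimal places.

set_pose: (x, y, θ) = (1.1200, -5.3300, 76.9000°), ρ = 5.15
go_straight(5.74): x += 5.74·cos θ, y += 5.74·sin θ → (2.4210, 0.2606, 76.9000°)
turn_left(22.0°): centre at ρ to the left, rotate +22.0° → (2.4930, 2.2246, 98.9000°)
go_straight(1.09): x += 1.09·cos θ, y += 1.09·sin θ → (2.3244, 3.3015, 98.9000°)

(2.3244, 3.3015, 98.9000°)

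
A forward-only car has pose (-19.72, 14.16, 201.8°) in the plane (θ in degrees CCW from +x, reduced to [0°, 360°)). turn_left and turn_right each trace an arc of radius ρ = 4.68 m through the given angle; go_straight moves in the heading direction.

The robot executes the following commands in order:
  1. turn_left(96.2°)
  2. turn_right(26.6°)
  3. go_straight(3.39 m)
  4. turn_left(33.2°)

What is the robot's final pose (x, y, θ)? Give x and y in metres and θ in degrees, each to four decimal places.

(-20.6586, -0.3974, 304.6000°)

set_pose: (x, y, θ) = (-19.7200, 14.1600, 201.8000°), ρ = 4.68
turn_left(96.2°): centre at ρ to the left, rotate +96.2° → (-22.1142, 7.6176, 298.0000°)
turn_right(26.6°): centre at ρ to the right, rotate −26.6° → (-21.5678, 5.5348, 271.4000°)
go_straight(3.39): x += 3.39·cos θ, y += 3.39·sin θ → (-21.4850, 2.1458, 271.4000°)
turn_left(33.2°): centre at ρ to the left, rotate +33.2° → (-20.6586, -0.3974, 304.6000°)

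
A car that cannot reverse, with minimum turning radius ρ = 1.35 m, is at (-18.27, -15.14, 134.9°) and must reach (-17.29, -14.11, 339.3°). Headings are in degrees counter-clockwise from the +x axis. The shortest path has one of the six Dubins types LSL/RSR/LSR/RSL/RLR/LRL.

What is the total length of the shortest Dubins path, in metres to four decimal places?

8.7268 m

Let ψ = atan2(Δy, Δx) = atan2(1.03, 0.98) = 46.4250° be the start→goal bearing.
Normalize: d = |goal − start| / ρ = 1.421724/1.35 = 1.053129, α = (θ_start − ψ) mod 360° = 88.4750° = 1.544181 rad, β = (θ_goal − ψ) mod 360° = 292.8750° = 5.111633 rad.
Common terms: sin α = 0.999646, cos α = 0.026613, sin β = -0.921355, cos β = 0.388722, cos(α−β) = -0.910684, d² = 1.109081. Work in radians in the unit-radius frame; every candidate has L = ρ·(t + p + q).
LSL: p² = 2 + d² − 2cos(α−β) + 2d(sin α − sin β) = 8.976572; p = √p² = 2.996093; φ = atan2(cos β − cos α, d + sin α − sin β) = 0.121157 rad; t = (φ − α) mod 2π = 4.860162 rad, q = (β − φ) mod 2π = 4.990477 rad → L = 1.35·(4.860162 + 2.996093 + 4.990477) = 1.35·12.846731 = 17.343087 m
RSR: p² = 2 + d² − 2cos(α−β) + 2d(sin β − sin α) = 0.884325; p = √p² = 0.940385; φ = atan2(cos α − cos β, d − sin α + sin β) = -2.746314 rad; t = (α − φ) mod 2π = 4.290495 rad, q = (φ − β) mod 2π = 4.708423 rad → L = 1.35·(4.290495 + 0.940385 + 4.708423) = 1.35·9.939303 = 13.418059 m
LSR: p² = d² − 2 + 2cos(α−β) + 2d(sin α + sin β) = -2.547386 < 0 → infeasible
RSL: p² = d² − 2 + 2cos(α−β) − 2d(sin α + sin β) = -2.877187 < 0 → infeasible
RLR: c = (6 − d² + 2cos(α−β) + 2d(sin α − sin β))/8 = 0.889459; p = 2π − arccos c = 5.808550 rad; φ = atan2(cos α − cos β, d − sin α + sin β) = -2.746314 rad; t = (α − φ + p/2) mod 2π = 0.911584 rad, q = (α − β − t + p) mod 2π = 1.329513 rad → L = 1.35·(0.911584 + 5.808550 + 1.329513) = 1.35·8.049647 = 10.867023 m
LRL: c = (6 − d² + 2cos(α−β) − 2d(sin α − sin β))/8 = -0.122071; p = 2π − arccos c = 4.590012 rad; φ = atan2(cos β − cos α, d + sin α − sin β) = 0.121157 rad; t = (φ − α + p/2) mod 2π = 0.871982 rad, q = (β − α − t + p) mod 2π = 1.002297 rad → L = 1.35·(0.871982 + 4.590012 + 1.002297) = 1.35·6.464292 = 8.726794 m
Shortest: LRL with L = 8.726794 m ≈ 8.7268 m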